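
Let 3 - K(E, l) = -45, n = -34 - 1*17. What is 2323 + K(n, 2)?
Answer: 2371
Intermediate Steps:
n = -51 (n = -34 - 17 = -51)
K(E, l) = 48 (K(E, l) = 3 - 1*(-45) = 3 + 45 = 48)
2323 + K(n, 2) = 2323 + 48 = 2371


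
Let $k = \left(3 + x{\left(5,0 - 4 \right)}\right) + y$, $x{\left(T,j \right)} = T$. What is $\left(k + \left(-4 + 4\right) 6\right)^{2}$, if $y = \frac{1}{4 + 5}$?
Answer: $\frac{5329}{81} \approx 65.79$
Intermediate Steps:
$y = \frac{1}{9} \approx 0.11111$
$k = \frac{73}{9}$ ($k = \left(3 + 5\right) + \frac{1}{9} = 8 + \frac{1}{9} = \frac{73}{9} \approx 8.1111$)
$\left(k + \left(-4 + 4\right) 6\right)^{2} = \left(\frac{73}{9} + \left(-4 + 4\right) 6\right)^{2} = \left(\frac{73}{9} + 0 \cdot 6\right)^{2} = \left(\frac{73}{9} + 0\right)^{2} = \left(\frac{73}{9}\right)^{2} = \frac{5329}{81}$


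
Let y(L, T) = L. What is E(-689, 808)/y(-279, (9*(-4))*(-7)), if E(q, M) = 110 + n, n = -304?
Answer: 194/279 ≈ 0.69534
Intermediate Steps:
E(q, M) = -194 (E(q, M) = 110 - 304 = -194)
E(-689, 808)/y(-279, (9*(-4))*(-7)) = -194/(-279) = -194*(-1/279) = 194/279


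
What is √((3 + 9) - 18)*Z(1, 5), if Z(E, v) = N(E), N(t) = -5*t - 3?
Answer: -8*I*√6 ≈ -19.596*I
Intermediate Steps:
N(t) = -3 - 5*t
Z(E, v) = -3 - 5*E
√((3 + 9) - 18)*Z(1, 5) = √((3 + 9) - 18)*(-3 - 5*1) = √(12 - 18)*(-3 - 5) = √(-6)*(-8) = (I*√6)*(-8) = -8*I*√6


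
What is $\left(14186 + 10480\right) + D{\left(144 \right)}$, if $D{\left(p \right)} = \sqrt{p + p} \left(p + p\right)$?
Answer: $24666 + 3456 \sqrt{2} \approx 29554.0$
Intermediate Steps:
$D{\left(p \right)} = 2 \sqrt{2} p^{\frac{3}{2}}$ ($D{\left(p \right)} = \sqrt{2 p} 2 p = \sqrt{2} \sqrt{p} 2 p = 2 \sqrt{2} p^{\frac{3}{2}}$)
$\left(14186 + 10480\right) + D{\left(144 \right)} = \left(14186 + 10480\right) + 2 \sqrt{2} \cdot 144^{\frac{3}{2}} = 24666 + 2 \sqrt{2} \cdot 1728 = 24666 + 3456 \sqrt{2}$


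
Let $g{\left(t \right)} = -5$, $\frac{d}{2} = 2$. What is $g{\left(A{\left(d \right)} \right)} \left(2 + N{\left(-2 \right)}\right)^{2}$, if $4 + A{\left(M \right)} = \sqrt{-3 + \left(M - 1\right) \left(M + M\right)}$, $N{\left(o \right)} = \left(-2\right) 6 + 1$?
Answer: $-405$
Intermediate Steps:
$d = 4$ ($d = 2 \cdot 2 = 4$)
$N{\left(o \right)} = -11$ ($N{\left(o \right)} = -12 + 1 = -11$)
$A{\left(M \right)} = -4 + \sqrt{-3 + 2 M \left(-1 + M\right)}$ ($A{\left(M \right)} = -4 + \sqrt{-3 + \left(M - 1\right) \left(M + M\right)} = -4 + \sqrt{-3 + \left(-1 + M\right) 2 M} = -4 + \sqrt{-3 + 2 M \left(-1 + M\right)}$)
$g{\left(A{\left(d \right)} \right)} \left(2 + N{\left(-2 \right)}\right)^{2} = - 5 \left(2 - 11\right)^{2} = - 5 \left(-9\right)^{2} = \left(-5\right) 81 = -405$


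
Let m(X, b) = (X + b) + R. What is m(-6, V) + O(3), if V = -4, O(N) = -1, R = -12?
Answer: -23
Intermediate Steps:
m(X, b) = -12 + X + b (m(X, b) = (X + b) - 12 = -12 + X + b)
m(-6, V) + O(3) = (-12 - 6 - 4) - 1 = -22 - 1 = -23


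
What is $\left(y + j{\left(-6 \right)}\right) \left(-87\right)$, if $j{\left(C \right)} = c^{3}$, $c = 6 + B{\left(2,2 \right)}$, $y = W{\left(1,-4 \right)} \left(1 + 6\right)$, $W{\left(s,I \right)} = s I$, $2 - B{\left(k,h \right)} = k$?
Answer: $-16356$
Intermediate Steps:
$B{\left(k,h \right)} = 2 - k$
$W{\left(s,I \right)} = I s$
$y = -28$ ($y = \left(-4\right) 1 \left(1 + 6\right) = \left(-4\right) 7 = -28$)
$c = 6$ ($c = 6 + \left(2 - 2\right) = 6 + 0 = 6$)
$j{\left(C \right)} = 216$ ($j{\left(C \right)} = 6^{3} = 216$)
$\left(y + j{\left(-6 \right)}\right) \left(-87\right) = \left(-28 + 216\right) \left(-87\right) = 188 \left(-87\right) = -16356$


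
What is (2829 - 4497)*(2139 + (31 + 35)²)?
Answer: -10833660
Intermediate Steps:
(2829 - 4497)*(2139 + (31 + 35)²) = -1668*(2139 + 66²) = -1668*(2139 + 4356) = -1668*6495 = -10833660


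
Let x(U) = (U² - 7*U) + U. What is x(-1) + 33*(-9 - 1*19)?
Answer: -917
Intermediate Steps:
x(U) = U² - 6*U
x(-1) + 33*(-9 - 1*19) = -(-6 - 1) + 33*(-9 - 1*19) = -1*(-7) + 33*(-9 - 19) = 7 + 33*(-28) = 7 - 924 = -917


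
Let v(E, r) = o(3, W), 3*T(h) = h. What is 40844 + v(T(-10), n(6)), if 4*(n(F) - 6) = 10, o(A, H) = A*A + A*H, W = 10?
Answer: 40883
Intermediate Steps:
T(h) = h/3
o(A, H) = A**2 + A*H
n(F) = 17/2 (n(F) = 6 + (1/4)*10 = 6 + 5/2 = 17/2)
v(E, r) = 39 (v(E, r) = 3*(3 + 10) = 3*13 = 39)
40844 + v(T(-10), n(6)) = 40844 + 39 = 40883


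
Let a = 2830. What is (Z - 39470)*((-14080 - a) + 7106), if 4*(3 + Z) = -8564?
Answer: 407983656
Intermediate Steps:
Z = -2144 (Z = -3 + (¼)*(-8564) = -3 - 2141 = -2144)
(Z - 39470)*((-14080 - a) + 7106) = (-2144 - 39470)*((-14080 - 1*2830) + 7106) = -41614*((-14080 - 2830) + 7106) = -41614*(-16910 + 7106) = -41614*(-9804) = 407983656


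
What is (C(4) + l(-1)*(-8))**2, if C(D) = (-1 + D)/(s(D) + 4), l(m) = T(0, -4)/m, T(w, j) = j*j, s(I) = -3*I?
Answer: 1042441/64 ≈ 16288.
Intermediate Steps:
T(w, j) = j**2
l(m) = 16/m (l(m) = (-4)**2/m = 16/m)
C(D) = (-1 + D)/(4 - 3*D) (C(D) = (-1 + D)/(-3*D + 4) = (-1 + D)/(4 - 3*D))
(C(4) + l(-1)*(-8))**2 = ((1 - 1*4)/(-4 + 3*4) + (16/(-1))*(-8))**2 = ((1 - 4)/(-4 + 12) + (16*(-1))*(-8))**2 = (-3/8 - 16*(-8))**2 = ((1/8)*(-3) + 128)**2 = (-3/8 + 128)**2 = (1021/8)**2 = 1042441/64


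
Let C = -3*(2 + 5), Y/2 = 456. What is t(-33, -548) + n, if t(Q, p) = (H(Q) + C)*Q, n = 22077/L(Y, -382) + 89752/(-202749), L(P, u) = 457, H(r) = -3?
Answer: 77818857065/92656293 ≈ 839.87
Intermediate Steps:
Y = 912 (Y = 2*456 = 912)
C = -21 (C = -3*7 = -21)
n = 4435073009/92656293 (n = 22077/457 + 89752/(-202749) = 22077*(1/457) + 89752*(-1/202749) = 22077/457 - 89752/202749 = 4435073009/92656293 ≈ 47.866)
t(Q, p) = -24*Q (t(Q, p) = (-3 - 21)*Q = -24*Q)
t(-33, -548) + n = -24*(-33) + 4435073009/92656293 = 792 + 4435073009/92656293 = 77818857065/92656293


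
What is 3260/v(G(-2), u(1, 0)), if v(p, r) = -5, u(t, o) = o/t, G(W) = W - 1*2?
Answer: -652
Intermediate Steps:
G(W) = -2 + W (G(W) = W - 2 = -2 + W)
3260/v(G(-2), u(1, 0)) = 3260/(-5) = 3260*(-⅕) = -652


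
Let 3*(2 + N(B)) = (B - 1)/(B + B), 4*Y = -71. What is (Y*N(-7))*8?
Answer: 5396/21 ≈ 256.95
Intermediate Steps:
Y = -71/4 (Y = (¼)*(-71) = -71/4 ≈ -17.750)
N(B) = -2 + (-1 + B)/(6*B) (N(B) = -2 + ((B - 1)/(B + B))/3 = -2 + ((-1 + B)/((2*B)))/3 = -2 + ((-1 + B)*(1/(2*B)))/3 = -2 + ((-1 + B)/(2*B))/3 = -2 + (-1 + B)/(6*B))
(Y*N(-7))*8 = -71*(-1 - 11*(-7))/(24*(-7))*8 = -71*(-1)*(-1 + 77)/(24*7)*8 = -71*(-1)*76/(24*7)*8 = -71/4*(-38/21)*8 = (1349/42)*8 = 5396/21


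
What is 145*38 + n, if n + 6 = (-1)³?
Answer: 5503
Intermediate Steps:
n = -7 (n = -6 + (-1)³ = -6 - 1 = -7)
145*38 + n = 145*38 - 7 = 5510 - 7 = 5503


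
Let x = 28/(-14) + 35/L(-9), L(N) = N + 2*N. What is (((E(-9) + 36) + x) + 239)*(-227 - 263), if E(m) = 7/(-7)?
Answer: -3581410/27 ≈ -1.3264e+5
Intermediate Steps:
E(m) = -1 (E(m) = 7*(-⅐) = -1)
L(N) = 3*N
x = -89/27 (x = 28/(-14) + 35/((3*(-9))) = 28*(-1/14) + 35/(-27) = -2 + 35*(-1/27) = -2 - 35/27 = -89/27 ≈ -3.2963)
(((E(-9) + 36) + x) + 239)*(-227 - 263) = (((-1 + 36) - 89/27) + 239)*(-227 - 263) = ((35 - 89/27) + 239)*(-490) = (856/27 + 239)*(-490) = (7309/27)*(-490) = -3581410/27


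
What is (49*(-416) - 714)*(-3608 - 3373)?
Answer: 147285138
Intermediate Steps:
(49*(-416) - 714)*(-3608 - 3373) = (-20384 - 714)*(-6981) = -21098*(-6981) = 147285138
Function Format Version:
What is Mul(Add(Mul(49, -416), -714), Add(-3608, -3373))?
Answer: 147285138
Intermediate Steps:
Mul(Add(Mul(49, -416), -714), Add(-3608, -3373)) = Mul(Add(-20384, -714), -6981) = Mul(-21098, -6981) = 147285138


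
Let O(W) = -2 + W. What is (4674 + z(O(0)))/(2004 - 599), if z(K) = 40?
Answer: 4714/1405 ≈ 3.3552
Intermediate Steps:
(4674 + z(O(0)))/(2004 - 599) = (4674 + 40)/(2004 - 599) = 4714/1405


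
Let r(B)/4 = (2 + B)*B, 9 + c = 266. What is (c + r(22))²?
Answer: 5612161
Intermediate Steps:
c = 257 (c = -9 + 266 = 257)
r(B) = 4*B*(2 + B) (r(B) = 4*((2 + B)*B) = 4*(B*(2 + B)) = 4*B*(2 + B))
(c + r(22))² = (257 + 4*22*(2 + 22))² = (257 + 4*22*24)² = (257 + 2112)² = 2369² = 5612161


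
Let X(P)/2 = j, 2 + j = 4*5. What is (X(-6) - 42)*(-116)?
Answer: 696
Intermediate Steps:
j = 18 (j = -2 + 4*5 = -2 + 20 = 18)
X(P) = 36 (X(P) = 2*18 = 36)
(X(-6) - 42)*(-116) = (36 - 42)*(-116) = -6*(-116) = 696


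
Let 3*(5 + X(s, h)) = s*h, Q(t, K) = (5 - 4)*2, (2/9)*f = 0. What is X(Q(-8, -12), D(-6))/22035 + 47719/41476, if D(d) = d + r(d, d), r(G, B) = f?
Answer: 350371627/304641220 ≈ 1.1501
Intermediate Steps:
f = 0 (f = (9/2)*0 = 0)
r(G, B) = 0
Q(t, K) = 2 (Q(t, K) = 1*2 = 2)
D(d) = d (D(d) = d + 0 = d)
X(s, h) = -5 + h*s/3 (X(s, h) = -5 + (s*h)/3 = -5 + (h*s)/3 = -5 + h*s/3)
X(Q(-8, -12), D(-6))/22035 + 47719/41476 = (-5 + (⅓)*(-6)*2)/22035 + 47719/41476 = (-5 - 4)*(1/22035) + 47719*(1/41476) = -9*1/22035 + 47719/41476 = -3/7345 + 47719/41476 = 350371627/304641220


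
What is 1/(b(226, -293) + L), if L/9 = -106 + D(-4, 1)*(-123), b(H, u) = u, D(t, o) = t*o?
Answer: 1/3181 ≈ 0.00031437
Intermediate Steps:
D(t, o) = o*t
L = 3474 (L = 9*(-106 + (1*(-4))*(-123)) = 9*(-106 - 4*(-123)) = 9*(-106 + 492) = 9*386 = 3474)
1/(b(226, -293) + L) = 1/(-293 + 3474) = 1/3181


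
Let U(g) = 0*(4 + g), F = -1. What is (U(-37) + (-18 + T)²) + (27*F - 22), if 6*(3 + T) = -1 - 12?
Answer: 17557/36 ≈ 487.69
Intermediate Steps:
U(g) = 0
T = -31/6 (T = -3 + (-1 - 12)/6 = -3 + (⅙)*(-13) = -3 - 13/6 = -31/6 ≈ -5.1667)
(U(-37) + (-18 + T)²) + (27*F - 22) = (0 + (-18 - 31/6)²) + (27*(-1) - 22) = (0 + (-139/6)²) + (-27 - 22) = (0 + 19321/36) - 49 = 19321/36 - 49 = 17557/36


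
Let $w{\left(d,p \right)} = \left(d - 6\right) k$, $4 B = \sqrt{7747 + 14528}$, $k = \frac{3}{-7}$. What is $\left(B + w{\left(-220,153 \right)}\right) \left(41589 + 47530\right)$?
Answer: $\frac{60422682}{7} + \frac{4010355 \sqrt{11}}{4} \approx 1.1957 \cdot 10^{7}$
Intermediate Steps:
$k = - \frac{3}{7}$ ($k = 3 \left(- \frac{1}{7}\right) = - \frac{3}{7} \approx -0.42857$)
$B = \frac{45 \sqrt{11}}{4}$ ($B = \frac{\sqrt{7747 + 14528}}{4} = \frac{\sqrt{22275}}{4} = \frac{45 \sqrt{11}}{4} \approx 37.312$)
$w{\left(d,p \right)} = \frac{18}{7} - \frac{3 d}{7}$ ($w{\left(d,p \right)} = \left(d - 6\right) \left(- \frac{3}{7}\right) = \left(-6 + d\right) \left(- \frac{3}{7}\right) = \frac{18}{7} - \frac{3 d}{7}$)
$\left(B + w{\left(-220,153 \right)}\right) \left(41589 + 47530\right) = \left(\frac{45 \sqrt{11}}{4} + \left(\frac{18}{7} - - \frac{660}{7}\right)\right) \left(41589 + 47530\right) = \left(\frac{45 \sqrt{11}}{4} + \left(\frac{18}{7} + \frac{660}{7}\right)\right) 89119 = \left(\frac{45 \sqrt{11}}{4} + \frac{678}{7}\right) 89119 = \left(\frac{678}{7} + \frac{45 \sqrt{11}}{4}\right) 89119 = \frac{60422682}{7} + \frac{4010355 \sqrt{11}}{4}$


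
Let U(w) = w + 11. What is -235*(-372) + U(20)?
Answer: 87451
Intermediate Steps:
U(w) = 11 + w
-235*(-372) + U(20) = -235*(-372) + (11 + 20) = 87420 + 31 = 87451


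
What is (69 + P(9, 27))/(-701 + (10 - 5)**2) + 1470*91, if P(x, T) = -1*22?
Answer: 90428473/676 ≈ 1.3377e+5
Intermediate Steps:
P(x, T) = -22
(69 + P(9, 27))/(-701 + (10 - 5)**2) + 1470*91 = (69 - 22)/(-701 + (10 - 5)**2) + 1470*91 = 47/(-701 + 5**2) + 133770 = 47/(-701 + 25) + 133770 = 47/(-676) + 133770 = 47*(-1/676) + 133770 = -47/676 + 133770 = 90428473/676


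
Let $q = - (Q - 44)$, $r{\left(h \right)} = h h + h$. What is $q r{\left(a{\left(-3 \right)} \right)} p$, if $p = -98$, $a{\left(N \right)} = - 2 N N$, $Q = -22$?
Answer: $-1979208$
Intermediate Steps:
$a{\left(N \right)} = - 2 N^{2}$
$r{\left(h \right)} = h + h^{2}$ ($r{\left(h \right)} = h^{2} + h = h + h^{2}$)
$q = 66$ ($q = - (-22 - 44) = \left(-1\right) \left(-66\right) = 66$)
$q r{\left(a{\left(-3 \right)} \right)} p = 66 - 2 \left(-3\right)^{2} \left(1 - 2 \left(-3\right)^{2}\right) \left(-98\right) = 66 \left(-2\right) 9 \left(1 - 18\right) \left(-98\right) = 66 \left(- 18 \left(1 - 18\right)\right) \left(-98\right) = 66 \left(\left(-18\right) \left(-17\right)\right) \left(-98\right) = 66 \cdot 306 \left(-98\right) = 20196 \left(-98\right) = -1979208$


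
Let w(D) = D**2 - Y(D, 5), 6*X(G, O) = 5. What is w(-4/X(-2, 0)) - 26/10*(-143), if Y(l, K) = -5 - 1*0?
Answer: 9996/25 ≈ 399.84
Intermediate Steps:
X(G, O) = 5/6 (X(G, O) = (1/6)*5 = 5/6)
Y(l, K) = -5 (Y(l, K) = -5 + 0 = -5)
w(D) = 5 + D**2 (w(D) = D**2 - 1*(-5) = D**2 + 5 = 5 + D**2)
w(-4/X(-2, 0)) - 26/10*(-143) = (5 + (-4/5/6)**2) - 26/10*(-143) = (5 + (-4*6/5)**2) - 26*1/10*(-143) = (5 + (-24/5)**2) - 13/5*(-143) = (5 + 576/25) + 1859/5 = 701/25 + 1859/5 = 9996/25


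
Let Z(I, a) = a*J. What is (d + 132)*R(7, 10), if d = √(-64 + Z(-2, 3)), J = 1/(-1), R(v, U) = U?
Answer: 1320 + 10*I*√67 ≈ 1320.0 + 81.854*I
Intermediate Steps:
J = -1
Z(I, a) = -a (Z(I, a) = a*(-1) = -a)
d = I*√67 (d = √(-64 - 1*3) = √(-64 - 3) = √(-67) = I*√67 ≈ 8.1853*I)
(d + 132)*R(7, 10) = (I*√67 + 132)*10 = (132 + I*√67)*10 = 1320 + 10*I*√67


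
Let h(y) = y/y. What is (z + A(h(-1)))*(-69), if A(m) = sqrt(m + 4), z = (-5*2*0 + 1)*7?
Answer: -483 - 69*sqrt(5) ≈ -637.29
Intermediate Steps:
h(y) = 1
z = 7 (z = (-10*0 + 1)*7 = (0 + 1)*7 = 1*7 = 7)
A(m) = sqrt(4 + m)
(z + A(h(-1)))*(-69) = (7 + sqrt(4 + 1))*(-69) = (7 + sqrt(5))*(-69) = -483 - 69*sqrt(5)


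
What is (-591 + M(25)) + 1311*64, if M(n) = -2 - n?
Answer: 83286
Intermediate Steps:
(-591 + M(25)) + 1311*64 = (-591 + (-2 - 1*25)) + 1311*64 = (-591 + (-2 - 25)) + 83904 = (-591 - 27) + 83904 = -618 + 83904 = 83286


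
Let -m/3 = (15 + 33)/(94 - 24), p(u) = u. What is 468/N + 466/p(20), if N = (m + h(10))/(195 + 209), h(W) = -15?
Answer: -22012033/1990 ≈ -11061.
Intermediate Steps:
m = -72/35 (m = -3*(15 + 33)/(94 - 24) = -144/70 = -3*24/35 = -72/35 ≈ -2.0571)
N = -597/14140 (N = (-72/35 - 15)/(195 + 209) = -597/35/404 = -597/35*1/404 = -597/14140 ≈ -0.042221)
468/N + 466/p(20) = 468/(-597/14140) + 466/20 = 468*(-14140/597) + 466*(1/20) = -2205840/199 + 233/10 = -22012033/1990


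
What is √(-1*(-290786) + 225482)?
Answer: 2*√129067 ≈ 718.52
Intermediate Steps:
√(-1*(-290786) + 225482) = √(290786 + 225482) = √516268 = 2*√129067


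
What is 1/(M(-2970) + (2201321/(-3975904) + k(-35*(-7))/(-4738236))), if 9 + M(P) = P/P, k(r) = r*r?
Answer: -4709692866336/40344800942527 ≈ -0.11674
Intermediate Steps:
k(r) = r²
M(P) = -8 (M(P) = -9 + P/P = -9 + 1 = -8)
1/(M(-2970) + (2201321/(-3975904) + k(-35*(-7))/(-4738236))) = 1/(-8 + (2201321/(-3975904) + (-35*(-7))²/(-4738236))) = 1/(-8 + (2201321*(-1/3975904) + 245²*(-1/4738236))) = 1/(-8 + (-2201321/3975904 + 60025*(-1/4738236))) = 1/(-8 + (-2201321/3975904 - 60025/4738236)) = 1/(-8 - 2667258011839/4709692866336) = 1/(-40344800942527/4709692866336) = -4709692866336/40344800942527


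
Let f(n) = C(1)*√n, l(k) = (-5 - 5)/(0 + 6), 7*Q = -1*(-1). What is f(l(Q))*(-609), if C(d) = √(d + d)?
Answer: -203*I*√30 ≈ -1111.9*I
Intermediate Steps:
Q = ⅐ (Q = (-1*(-1))/7 = (⅐)*1 = ⅐ ≈ 0.14286)
l(k) = -5/3 (l(k) = -10/6 = -10*⅙ = -5/3)
C(d) = √2*√d (C(d) = √(2*d) = √2*√d)
f(n) = √2*√n (f(n) = (√2*√1)*√n = (√2*1)*√n = √2*√n)
f(l(Q))*(-609) = (√2*√(-5/3))*(-609) = (√2*(I*√15/3))*(-609) = (I*√30/3)*(-609) = -203*I*√30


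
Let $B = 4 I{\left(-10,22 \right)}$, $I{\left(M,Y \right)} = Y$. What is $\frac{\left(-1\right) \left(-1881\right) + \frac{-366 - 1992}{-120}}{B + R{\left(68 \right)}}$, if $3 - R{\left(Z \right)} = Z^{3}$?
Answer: $- \frac{38013}{6286820} \approx -0.0060465$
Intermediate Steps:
$R{\left(Z \right)} = 3 - Z^{3}$
$B = 88$ ($B = 4 \cdot 22 = 88$)
$\frac{\left(-1\right) \left(-1881\right) + \frac{-366 - 1992}{-120}}{B + R{\left(68 \right)}} = \frac{\left(-1\right) \left(-1881\right) + \frac{-366 - 1992}{-120}}{88 + \left(3 - 68^{3}\right)} = \frac{1881 + \left(-366 - 1992\right) \left(- \frac{1}{120}\right)}{88 + \left(3 - 314432\right)} = \frac{1881 - - \frac{393}{20}}{88 + \left(3 - 314432\right)} = \frac{1881 + \frac{393}{20}}{88 - 314429} = \frac{38013}{20 \left(-314341\right)} = \frac{38013}{20} \left(- \frac{1}{314341}\right) = - \frac{38013}{6286820}$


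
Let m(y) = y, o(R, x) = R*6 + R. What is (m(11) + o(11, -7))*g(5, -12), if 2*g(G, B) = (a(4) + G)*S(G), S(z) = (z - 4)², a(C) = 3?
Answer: 352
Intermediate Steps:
o(R, x) = 7*R (o(R, x) = 6*R + R = 7*R)
S(z) = (-4 + z)²
g(G, B) = (-4 + G)²*(3 + G)/2 (g(G, B) = ((3 + G)*(-4 + G)²)/2 = ((-4 + G)²*(3 + G))/2 = (-4 + G)²*(3 + G)/2)
(m(11) + o(11, -7))*g(5, -12) = (11 + 7*11)*((-4 + 5)²*(3 + 5)/2) = (11 + 77)*((½)*1²*8) = 88*((½)*1*8) = 88*4 = 352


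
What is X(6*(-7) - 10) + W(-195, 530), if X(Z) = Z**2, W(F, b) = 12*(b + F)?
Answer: 6724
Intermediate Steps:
W(F, b) = 12*F + 12*b (W(F, b) = 12*(F + b) = 12*F + 12*b)
X(6*(-7) - 10) + W(-195, 530) = (6*(-7) - 10)**2 + (12*(-195) + 12*530) = (-42 - 10)**2 + (-2340 + 6360) = (-52)**2 + 4020 = 2704 + 4020 = 6724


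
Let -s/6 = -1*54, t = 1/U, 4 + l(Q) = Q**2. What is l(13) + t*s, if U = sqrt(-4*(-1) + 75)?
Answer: 165 + 324*sqrt(79)/79 ≈ 201.45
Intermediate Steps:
U = sqrt(79) (U = sqrt(4 + 75) = sqrt(79) ≈ 8.8882)
l(Q) = -4 + Q**2
t = sqrt(79)/79 (t = 1/(sqrt(79)) = sqrt(79)/79 ≈ 0.11251)
s = 324 (s = -(-6)*54 = -6*(-54) = 324)
l(13) + t*s = (-4 + 13**2) + (sqrt(79)/79)*324 = (-4 + 169) + 324*sqrt(79)/79 = 165 + 324*sqrt(79)/79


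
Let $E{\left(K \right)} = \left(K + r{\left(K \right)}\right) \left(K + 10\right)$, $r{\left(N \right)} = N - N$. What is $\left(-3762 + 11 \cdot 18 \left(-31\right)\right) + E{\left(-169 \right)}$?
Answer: $16971$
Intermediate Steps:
$r{\left(N \right)} = 0$
$E{\left(K \right)} = K \left(10 + K\right)$ ($E{\left(K \right)} = \left(K + 0\right) \left(K + 10\right) = K \left(10 + K\right)$)
$\left(-3762 + 11 \cdot 18 \left(-31\right)\right) + E{\left(-169 \right)} = \left(-3762 + 11 \cdot 18 \left(-31\right)\right) - 169 \left(10 - 169\right) = \left(-3762 + 198 \left(-31\right)\right) - -26871 = \left(-3762 - 6138\right) + 26871 = -9900 + 26871 = 16971$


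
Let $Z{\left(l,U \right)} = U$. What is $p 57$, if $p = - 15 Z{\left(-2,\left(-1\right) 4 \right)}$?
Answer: $3420$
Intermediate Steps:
$p = 60$ ($p = - 15 \left(\left(-1\right) 4\right) = \left(-15\right) \left(-4\right) = 60$)
$p 57 = 60 \cdot 57 = 3420$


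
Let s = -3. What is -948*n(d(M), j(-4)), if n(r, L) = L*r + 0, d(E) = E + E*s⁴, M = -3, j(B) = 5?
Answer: 1166040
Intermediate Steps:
d(E) = 82*E (d(E) = E + E*(-3)⁴ = E + E*81 = E + 81*E = 82*E)
n(r, L) = L*r
-948*n(d(M), j(-4)) = -4740*82*(-3) = -4740*(-246) = -948*(-1230) = 1166040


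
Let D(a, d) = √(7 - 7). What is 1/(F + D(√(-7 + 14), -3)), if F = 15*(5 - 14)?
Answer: -1/135 ≈ -0.0074074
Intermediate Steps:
D(a, d) = 0 (D(a, d) = √0 = 0)
F = -135 (F = 15*(-9) = -135)
1/(F + D(√(-7 + 14), -3)) = 1/(-135 + 0) = 1/(-135) = -1/135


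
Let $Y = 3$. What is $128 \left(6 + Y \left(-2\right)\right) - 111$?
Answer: $-111$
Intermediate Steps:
$128 \left(6 + Y \left(-2\right)\right) - 111 = 128 \left(6 + 3 \left(-2\right)\right) - 111 = 128 \left(6 - 6\right) - 111 = 128 \cdot 0 - 111 = 0 - 111 = -111$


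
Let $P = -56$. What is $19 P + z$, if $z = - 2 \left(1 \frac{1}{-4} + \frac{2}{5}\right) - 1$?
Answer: $- \frac{10653}{10} \approx -1065.3$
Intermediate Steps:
$z = - \frac{13}{10}$ ($z = - 2 \left(1 \left(- \frac{1}{4}\right) + 2 \cdot \frac{1}{5}\right) - 1 = - 2 \left(- \frac{1}{4} + \frac{2}{5}\right) - 1 = \left(-2\right) \frac{3}{20} - 1 = - \frac{3}{10} - 1 = - \frac{13}{10} \approx -1.3$)
$19 P + z = 19 \left(-56\right) - \frac{13}{10} = -1064 - \frac{13}{10} = - \frac{10653}{10}$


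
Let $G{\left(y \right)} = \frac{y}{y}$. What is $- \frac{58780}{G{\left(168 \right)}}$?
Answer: $-58780$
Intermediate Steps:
$G{\left(y \right)} = 1$
$- \frac{58780}{G{\left(168 \right)}} = - \frac{58780}{1} = \left(-58780\right) 1 = -58780$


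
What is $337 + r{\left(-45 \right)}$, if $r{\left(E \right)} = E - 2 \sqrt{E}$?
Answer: $292 - 6 i \sqrt{5} \approx 292.0 - 13.416 i$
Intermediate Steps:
$337 + r{\left(-45 \right)} = 337 - \left(45 + 2 \sqrt{-45}\right) = 337 - \left(45 + 2 \cdot 3 i \sqrt{5}\right) = 337 - \left(45 + 6 i \sqrt{5}\right) = 292 - 6 i \sqrt{5}$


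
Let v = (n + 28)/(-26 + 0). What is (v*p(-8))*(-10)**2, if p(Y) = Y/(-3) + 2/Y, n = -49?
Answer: 5075/26 ≈ 195.19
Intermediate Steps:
p(Y) = 2/Y - Y/3 (p(Y) = Y*(-1/3) + 2/Y = -Y/3 + 2/Y = 2/Y - Y/3)
v = 21/26 (v = (-49 + 28)/(-26 + 0) = -21/(-26) = -21*(-1/26) = 21/26 ≈ 0.80769)
(v*p(-8))*(-10)**2 = (21*(2/(-8) - 1/3*(-8))/26)*(-10)**2 = (21*(2*(-1/8) + 8/3)/26)*100 = (21*(-1/4 + 8/3)/26)*100 = ((21/26)*(29/12))*100 = (203/104)*100 = 5075/26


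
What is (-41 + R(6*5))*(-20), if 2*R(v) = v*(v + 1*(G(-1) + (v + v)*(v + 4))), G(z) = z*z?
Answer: -620480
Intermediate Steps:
G(z) = z²
R(v) = v*(1 + v + 2*v*(4 + v))/2 (R(v) = (v*(v + 1*((-1)² + (v + v)*(v + 4))))/2 = (v*(v + 1*(1 + (2*v)*(4 + v))))/2 = (v*(v + 1*(1 + 2*v*(4 + v))))/2 = (v*(v + (1 + 2*v*(4 + v))))/2 = (v*(1 + v + 2*v*(4 + v)))/2 = v*(1 + v + 2*v*(4 + v))/2)
(-41 + R(6*5))*(-20) = (-41 + (6*5)*(1 + 2*(6*5)² + 9*(6*5))/2)*(-20) = (-41 + (½)*30*(1 + 2*30² + 9*30))*(-20) = (-41 + (½)*30*(1 + 2*900 + 270))*(-20) = (-41 + (½)*30*(1 + 1800 + 270))*(-20) = (-41 + (½)*30*2071)*(-20) = (-41 + 31065)*(-20) = 31024*(-20) = -620480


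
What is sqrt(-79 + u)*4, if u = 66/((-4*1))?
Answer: 2*I*sqrt(382) ≈ 39.09*I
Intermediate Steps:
u = -33/2 (u = 66/(-4) = 66*(-1/4) = -33/2 ≈ -16.500)
sqrt(-79 + u)*4 = sqrt(-79 - 33/2)*4 = sqrt(-191/2)*4 = (I*sqrt(382)/2)*4 = 2*I*sqrt(382)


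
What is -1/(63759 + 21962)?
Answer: -1/85721 ≈ -1.1666e-5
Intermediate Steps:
-1/(63759 + 21962) = -1/85721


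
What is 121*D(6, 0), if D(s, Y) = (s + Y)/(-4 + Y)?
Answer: -363/2 ≈ -181.50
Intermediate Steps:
D(s, Y) = (Y + s)/(-4 + Y)
121*D(6, 0) = 121*((0 + 6)/(-4 + 0)) = 121*(6/(-4)) = 121*(-¼*6) = 121*(-3/2) = -363/2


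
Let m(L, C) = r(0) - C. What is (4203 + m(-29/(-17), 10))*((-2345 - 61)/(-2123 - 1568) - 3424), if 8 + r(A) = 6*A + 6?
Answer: -52955707398/3691 ≈ -1.4347e+7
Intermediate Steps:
r(A) = -2 + 6*A (r(A) = -8 + (6*A + 6) = -8 + (6 + 6*A) = -2 + 6*A)
m(L, C) = -2 - C (m(L, C) = (-2 + 6*0) - C = (-2 + 0) - C = -2 - C)
(4203 + m(-29/(-17), 10))*((-2345 - 61)/(-2123 - 1568) - 3424) = (4203 + (-2 - 1*10))*((-2345 - 61)/(-2123 - 1568) - 3424) = (4203 + (-2 - 10))*(-2406/(-3691) - 3424) = (4203 - 12)*(-2406*(-1/3691) - 3424) = 4191*(2406/3691 - 3424) = 4191*(-12635578/3691) = -52955707398/3691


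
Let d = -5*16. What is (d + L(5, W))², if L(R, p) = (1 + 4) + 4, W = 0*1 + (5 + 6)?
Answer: 5041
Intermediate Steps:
W = 11 (W = 0 + 11 = 11)
d = -80
L(R, p) = 9 (L(R, p) = 5 + 4 = 9)
(d + L(5, W))² = (-80 + 9)² = (-71)² = 5041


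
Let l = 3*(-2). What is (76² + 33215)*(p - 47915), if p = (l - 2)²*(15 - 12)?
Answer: -1860767493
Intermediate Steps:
l = -6
p = 192 (p = (-6 - 2)²*(15 - 12) = (-8)²*3 = 64*3 = 192)
(76² + 33215)*(p - 47915) = (76² + 33215)*(192 - 47915) = (5776 + 33215)*(-47723) = 38991*(-47723) = -1860767493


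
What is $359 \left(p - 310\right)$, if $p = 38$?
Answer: $-97648$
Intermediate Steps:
$359 \left(p - 310\right) = 359 \left(38 - 310\right) = 359 \left(-272\right) = -97648$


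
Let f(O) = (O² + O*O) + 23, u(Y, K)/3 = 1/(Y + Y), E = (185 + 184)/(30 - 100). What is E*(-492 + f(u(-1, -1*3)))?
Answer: 342801/140 ≈ 2448.6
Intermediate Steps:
E = -369/70 (E = 369/(-70) = 369*(-1/70) = -369/70 ≈ -5.2714)
u(Y, K) = 3/(2*Y) (u(Y, K) = 3/(Y + Y) = 3/((2*Y)) = 3*(1/(2*Y)) = 3/(2*Y))
f(O) = 23 + 2*O² (f(O) = (O² + O²) + 23 = 2*O² + 23 = 23 + 2*O²)
E*(-492 + f(u(-1, -1*3))) = -369*(-492 + (23 + 2*((3/2)/(-1))²))/70 = -369*(-492 + (23 + 2*((3/2)*(-1))²))/70 = -369*(-492 + (23 + 2*(-3/2)²))/70 = -369*(-492 + (23 + 2*(9/4)))/70 = -369*(-492 + (23 + 9/2))/70 = -369*(-492 + 55/2)/70 = -369/70*(-929/2) = 342801/140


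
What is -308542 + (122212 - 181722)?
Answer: -368052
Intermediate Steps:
-308542 + (122212 - 181722) = -308542 - 59510 = -368052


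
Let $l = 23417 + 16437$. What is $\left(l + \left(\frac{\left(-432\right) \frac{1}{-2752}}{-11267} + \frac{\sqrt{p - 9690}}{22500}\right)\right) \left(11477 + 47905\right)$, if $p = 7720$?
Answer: $\frac{2293155378941679}{968962} + \frac{3299 i \sqrt{1970}}{1250} \approx 2.3666 \cdot 10^{9} + 117.14 i$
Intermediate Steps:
$l = 39854$
$\left(l + \left(\frac{\left(-432\right) \frac{1}{-2752}}{-11267} + \frac{\sqrt{p - 9690}}{22500}\right)\right) \left(11477 + 47905\right) = \left(39854 + \left(\frac{\left(-432\right) \frac{1}{-2752}}{-11267} + \frac{\sqrt{7720 - 9690}}{22500}\right)\right) \left(11477 + 47905\right) = \left(39854 + \left(\left(-432\right) \left(- \frac{1}{2752}\right) \left(- \frac{1}{11267}\right) + \sqrt{-1970} \cdot \frac{1}{22500}\right)\right) 59382 = \left(39854 + \left(\frac{27}{172} \left(- \frac{1}{11267}\right) + i \sqrt{1970} \cdot \frac{1}{22500}\right)\right) 59382 = \left(39854 - \left(\frac{27}{1937924} - \frac{i \sqrt{1970}}{22500}\right)\right) 59382 = \left(\frac{77234023069}{1937924} + \frac{i \sqrt{1970}}{22500}\right) 59382 = \frac{2293155378941679}{968962} + \frac{3299 i \sqrt{1970}}{1250}$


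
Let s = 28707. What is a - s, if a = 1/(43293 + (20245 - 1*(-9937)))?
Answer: -2109246824/73475 ≈ -28707.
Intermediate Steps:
a = 1/73475 (a = 1/(43293 + (20245 + 9937)) = 1/(43293 + 30182) = 1/73475 ≈ 1.3610e-5)
a - s = 1/73475 - 1*28707 = 1/73475 - 28707 = -2109246824/73475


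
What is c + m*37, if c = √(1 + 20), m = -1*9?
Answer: -333 + √21 ≈ -328.42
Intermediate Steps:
m = -9
c = √21 ≈ 4.5826
c + m*37 = √21 - 9*37 = √21 - 333 = -333 + √21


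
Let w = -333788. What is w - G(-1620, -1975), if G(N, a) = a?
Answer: -331813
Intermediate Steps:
w - G(-1620, -1975) = -333788 - 1*(-1975) = -333788 + 1975 = -331813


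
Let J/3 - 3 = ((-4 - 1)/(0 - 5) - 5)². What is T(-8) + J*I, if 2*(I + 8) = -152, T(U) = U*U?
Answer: -4724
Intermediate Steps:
T(U) = U²
I = -84 (I = -8 + (½)*(-152) = -8 - 76 = -84)
J = 57 (J = 9 + 3*((-4 - 1)/(0 - 5) - 5)² = 9 + 3*(-5/(-5) - 5)² = 9 + 3*(-5*(-⅕) - 5)² = 9 + 3*(1 - 5)² = 9 + 3*(-4)² = 9 + 3*16 = 9 + 48 = 57)
T(-8) + J*I = (-8)² + 57*(-84) = 64 - 4788 = -4724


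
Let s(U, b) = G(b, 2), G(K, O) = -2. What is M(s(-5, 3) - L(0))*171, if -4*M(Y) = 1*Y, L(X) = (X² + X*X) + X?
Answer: 171/2 ≈ 85.500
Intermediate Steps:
s(U, b) = -2
L(X) = X + 2*X² (L(X) = (X² + X²) + X = 2*X² + X = X + 2*X²)
M(Y) = -Y/4
M(s(-5, 3) - L(0))*171 = -(-2 - 0*(1 + 2*0))/4*171 = -(-2 - 0*(1 + 0))/4*171 = -(-2 - 0)/4*171 = -(-2 - 1*0)/4*171 = -(-2 + 0)/4*171 = -¼*(-2)*171 = (½)*171 = 171/2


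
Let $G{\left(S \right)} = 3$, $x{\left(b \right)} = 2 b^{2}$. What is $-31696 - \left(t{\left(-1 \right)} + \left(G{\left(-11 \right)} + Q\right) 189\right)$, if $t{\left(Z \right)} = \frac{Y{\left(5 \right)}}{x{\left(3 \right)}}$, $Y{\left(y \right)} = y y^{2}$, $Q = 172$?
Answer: $- \frac{1166003}{18} \approx -64778.0$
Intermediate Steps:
$Y{\left(y \right)} = y^{3}$
$t{\left(Z \right)} = \frac{125}{18}$ ($t{\left(Z \right)} = \frac{5^{3}}{2 \cdot 3^{2}} = \frac{125}{2 \cdot 9} = \frac{125}{18}$)
$-31696 - \left(t{\left(-1 \right)} + \left(G{\left(-11 \right)} + Q\right) 189\right) = -31696 - \left(\frac{125}{18} + \left(3 + 172\right) 189\right) = -31696 - \left(\frac{125}{18} + 175 \cdot 189\right) = -31696 - \left(\frac{125}{18} + 33075\right) = -31696 - \frac{595475}{18} = - \frac{1166003}{18}$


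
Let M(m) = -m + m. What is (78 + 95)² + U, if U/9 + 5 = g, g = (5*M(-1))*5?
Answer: 29884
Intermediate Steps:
M(m) = 0
g = 0 (g = (5*0)*5 = 0*5 = 0)
U = -45 (U = -45 + 9*0 = -45 + 0 = -45)
(78 + 95)² + U = (78 + 95)² - 45 = 173² - 45 = 29929 - 45 = 29884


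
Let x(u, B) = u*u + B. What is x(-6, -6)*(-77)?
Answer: -2310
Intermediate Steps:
x(u, B) = B + u² (x(u, B) = u² + B = B + u²)
x(-6, -6)*(-77) = (-6 + (-6)²)*(-77) = (-6 + 36)*(-77) = 30*(-77) = -2310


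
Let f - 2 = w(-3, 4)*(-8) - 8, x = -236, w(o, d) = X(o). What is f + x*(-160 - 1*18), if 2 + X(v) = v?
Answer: 42042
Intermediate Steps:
X(v) = -2 + v
w(o, d) = -2 + o
f = 34 (f = 2 + ((-2 - 3)*(-8) - 8) = 2 + (-5*(-8) - 8) = 2 + (40 - 8) = 2 + 32 = 34)
f + x*(-160 - 1*18) = 34 - 236*(-160 - 1*18) = 34 - 236*(-160 - 18) = 34 - 236*(-178) = 34 + 42008 = 42042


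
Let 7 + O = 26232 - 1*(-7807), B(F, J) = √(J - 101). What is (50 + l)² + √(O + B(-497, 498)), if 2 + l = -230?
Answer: 33124 + √(34032 + √397) ≈ 33309.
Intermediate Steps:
l = -232 (l = -2 - 230 = -232)
B(F, J) = √(-101 + J)
O = 34032 (O = -7 + (26232 - 1*(-7807)) = -7 + (26232 + 7807) = -7 + 34039 = 34032)
(50 + l)² + √(O + B(-497, 498)) = (50 - 232)² + √(34032 + √(-101 + 498)) = (-182)² + √(34032 + √397) = 33124 + √(34032 + √397)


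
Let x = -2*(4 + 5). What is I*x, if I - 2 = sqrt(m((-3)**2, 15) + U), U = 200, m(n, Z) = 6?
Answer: -36 - 18*sqrt(206) ≈ -294.35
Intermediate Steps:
I = 2 + sqrt(206) (I = 2 + sqrt(6 + 200) = 2 + sqrt(206) ≈ 16.353)
x = -18 (x = -2*9 = -18)
I*x = (2 + sqrt(206))*(-18) = -36 - 18*sqrt(206)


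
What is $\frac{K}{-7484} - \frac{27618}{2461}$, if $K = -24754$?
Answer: $- \frac{72886759}{9209062} \approx -7.9147$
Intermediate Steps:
$\frac{K}{-7484} - \frac{27618}{2461} = - \frac{24754}{-7484} - \frac{27618}{2461} = \left(-24754\right) \left(- \frac{1}{7484}\right) - \frac{27618}{2461} = \frac{12377}{3742} - \frac{27618}{2461} = - \frac{72886759}{9209062}$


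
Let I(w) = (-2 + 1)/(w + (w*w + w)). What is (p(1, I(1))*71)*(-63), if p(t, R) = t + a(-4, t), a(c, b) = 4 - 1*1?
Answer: -17892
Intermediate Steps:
a(c, b) = 3 (a(c, b) = 4 - 1 = 3)
I(w) = -1/(w**2 + 2*w) (I(w) = -1/(w + (w**2 + w)) = -1/(w + (w + w**2)) = -1/(w**2 + 2*w))
p(t, R) = 3 + t (p(t, R) = t + 3 = 3 + t)
(p(1, I(1))*71)*(-63) = ((3 + 1)*71)*(-63) = (4*71)*(-63) = 284*(-63) = -17892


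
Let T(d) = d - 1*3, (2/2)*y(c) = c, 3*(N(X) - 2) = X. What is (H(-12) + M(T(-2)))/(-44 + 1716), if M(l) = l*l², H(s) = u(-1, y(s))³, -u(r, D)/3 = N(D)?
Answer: 91/1672 ≈ 0.054426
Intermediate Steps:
N(X) = 2 + X/3
y(c) = c
u(r, D) = -6 - D (u(r, D) = -3*(2 + D/3) = -6 - D)
T(d) = -3 + d (T(d) = d - 3 = -3 + d)
H(s) = (-6 - s)³
M(l) = l³
(H(-12) + M(T(-2)))/(-44 + 1716) = ((-6 - 1*(-12))³ + (-3 - 2)³)/(-44 + 1716) = ((-6 + 12)³ + (-5)³)/1672 = (6³ - 125)*(1/1672) = (216 - 125)*(1/1672) = 91*(1/1672) = 91/1672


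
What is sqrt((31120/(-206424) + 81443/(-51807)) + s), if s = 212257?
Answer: sqrt(4682640004349705018558)/148530669 ≈ 460.71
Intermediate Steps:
sqrt((31120/(-206424) + 81443/(-51807)) + s) = sqrt((31120/(-206424) + 81443/(-51807)) + 212257) = sqrt((31120*(-1/206424) + 81443*(-1/51807)) + 212257) = sqrt((-3890/25803 - 81443/51807) + 212257) = sqrt(-767667653/445592007 + 212257) = sqrt(94579254962146/445592007) = sqrt(4682640004349705018558)/148530669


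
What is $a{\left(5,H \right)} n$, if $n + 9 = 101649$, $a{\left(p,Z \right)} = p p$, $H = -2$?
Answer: $2541000$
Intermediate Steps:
$a{\left(p,Z \right)} = p^{2}$
$n = 101640$ ($n = -9 + 101649 = 101640$)
$a{\left(5,H \right)} n = 5^{2} \cdot 101640 = 25 \cdot 101640 = 2541000$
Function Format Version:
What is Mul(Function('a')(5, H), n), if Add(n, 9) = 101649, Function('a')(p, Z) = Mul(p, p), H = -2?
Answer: 2541000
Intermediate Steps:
Function('a')(p, Z) = Pow(p, 2)
n = 101640 (n = Add(-9, 101649) = 101640)
Mul(Function('a')(5, H), n) = Mul(Pow(5, 2), 101640) = Mul(25, 101640) = 2541000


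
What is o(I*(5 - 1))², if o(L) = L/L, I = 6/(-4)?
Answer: 1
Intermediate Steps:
I = -3/2 (I = 6*(-¼) = -3/2 ≈ -1.5000)
o(L) = 1
o(I*(5 - 1))² = 1² = 1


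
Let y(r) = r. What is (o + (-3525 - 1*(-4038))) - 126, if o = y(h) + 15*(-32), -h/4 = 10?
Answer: -133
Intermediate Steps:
h = -40 (h = -4*10 = -40)
o = -520 (o = -40 + 15*(-32) = -40 - 480 = -520)
(o + (-3525 - 1*(-4038))) - 126 = (-520 + (-3525 - 1*(-4038))) - 126 = (-520 + (-3525 + 4038)) - 126 = (-520 + 513) - 126 = -7 - 126 = -133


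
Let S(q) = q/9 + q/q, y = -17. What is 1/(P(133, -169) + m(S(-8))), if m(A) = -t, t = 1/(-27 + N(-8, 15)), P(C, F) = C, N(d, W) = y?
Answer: 44/5853 ≈ 0.0075175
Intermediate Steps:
N(d, W) = -17
S(q) = 1 + q/9 (S(q) = q*(1/9) + 1 = q/9 + 1 = 1 + q/9)
t = -1/44 (t = 1/(-27 - 17) = 1/(-44) = -1/44 ≈ -0.022727)
m(A) = 1/44 (m(A) = -1*(-1/44) = 1/44)
1/(P(133, -169) + m(S(-8))) = 1/(133 + 1/44) = 1/(5853/44) = 44/5853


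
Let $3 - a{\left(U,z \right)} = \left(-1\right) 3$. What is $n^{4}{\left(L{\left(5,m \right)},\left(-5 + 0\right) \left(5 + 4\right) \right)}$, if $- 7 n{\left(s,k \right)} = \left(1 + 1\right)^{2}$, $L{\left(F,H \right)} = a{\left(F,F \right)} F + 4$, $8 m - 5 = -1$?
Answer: $\frac{256}{2401} \approx 0.10662$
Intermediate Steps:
$a{\left(U,z \right)} = 6$ ($a{\left(U,z \right)} = 3 - \left(-1\right) 3 = 3 - -3 = 3 + 3 = 6$)
$m = \frac{1}{2}$ ($m = \frac{5}{8} + \frac{1}{8} \left(-1\right) = \frac{5}{8} - \frac{1}{8} = \frac{1}{2} \approx 0.5$)
$L{\left(F,H \right)} = 4 + 6 F$ ($L{\left(F,H \right)} = 6 F + 4 = 4 + 6 F$)
$n{\left(s,k \right)} = - \frac{4}{7}$ ($n{\left(s,k \right)} = - \frac{\left(1 + 1\right)^{2}}{7} = - \frac{2^{2}}{7} = \left(- \frac{1}{7}\right) 4 = - \frac{4}{7}$)
$n^{4}{\left(L{\left(5,m \right)},\left(-5 + 0\right) \left(5 + 4\right) \right)} = \left(- \frac{4}{7}\right)^{4} = \frac{256}{2401}$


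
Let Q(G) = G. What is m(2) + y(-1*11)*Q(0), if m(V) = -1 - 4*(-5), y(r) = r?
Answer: 19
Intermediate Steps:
m(V) = 19 (m(V) = -1 + 20 = 19)
m(2) + y(-1*11)*Q(0) = 19 - 1*11*0 = 19 - 11*0 = 19 + 0 = 19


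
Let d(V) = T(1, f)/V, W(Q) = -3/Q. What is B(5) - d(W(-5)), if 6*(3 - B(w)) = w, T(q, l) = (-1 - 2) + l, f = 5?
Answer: -7/6 ≈ -1.1667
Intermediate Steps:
T(q, l) = -3 + l
B(w) = 3 - w/6
d(V) = 2/V (d(V) = (-3 + 5)/V = 2/V)
B(5) - d(W(-5)) = (3 - ⅙*5) - 2/((-3/(-5))) = (3 - ⅚) - 2/((-3*(-⅕))) = 13/6 - 2/⅗ = 13/6 - 2*5/3 = 13/6 - 1*10/3 = 13/6 - 10/3 = -7/6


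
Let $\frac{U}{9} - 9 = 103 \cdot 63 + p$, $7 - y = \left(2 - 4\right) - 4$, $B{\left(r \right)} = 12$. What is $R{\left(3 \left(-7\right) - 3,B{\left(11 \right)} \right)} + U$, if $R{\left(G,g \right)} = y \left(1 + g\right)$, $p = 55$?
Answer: $59146$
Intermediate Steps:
$y = 13$ ($y = 7 - \left(\left(2 - 4\right) - 4\right) = 7 - \left(-2 - 4\right) = 7 - -6 = 7 + 6 = 13$)
$U = 58977$ ($U = 81 + 9 \left(103 \cdot 63 + 55\right) = 81 + 9 \left(6489 + 55\right) = 81 + 9 \cdot 6544 = 81 + 58896 = 58977$)
$R{\left(G,g \right)} = 13 + 13 g$ ($R{\left(G,g \right)} = 13 \left(1 + g\right) = 13 + 13 g$)
$R{\left(3 \left(-7\right) - 3,B{\left(11 \right)} \right)} + U = \left(13 + 13 \cdot 12\right) + 58977 = \left(13 + 156\right) + 58977 = 169 + 58977 = 59146$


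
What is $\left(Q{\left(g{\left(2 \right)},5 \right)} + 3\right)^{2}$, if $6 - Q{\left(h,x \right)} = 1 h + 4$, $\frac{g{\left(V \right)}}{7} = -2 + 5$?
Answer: $256$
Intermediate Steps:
$g{\left(V \right)} = 21$ ($g{\left(V \right)} = 7 \left(-2 + 5\right) = 7 \cdot 3 = 21$)
$Q{\left(h,x \right)} = 2 - h$ ($Q{\left(h,x \right)} = 6 - \left(1 h + 4\right) = 6 - \left(h + 4\right) = 6 - \left(4 + h\right) = 2 - h$)
$\left(Q{\left(g{\left(2 \right)},5 \right)} + 3\right)^{2} = \left(\left(2 - 21\right) + 3\right)^{2} = \left(-19 + 3\right)^{2} = \left(-16\right)^{2} = 256$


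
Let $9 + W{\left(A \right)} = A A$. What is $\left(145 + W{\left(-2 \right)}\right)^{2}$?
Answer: $19600$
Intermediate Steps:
$W{\left(A \right)} = -9 + A^{2}$ ($W{\left(A \right)} = -9 + A A = -9 + A^{2}$)
$\left(145 + W{\left(-2 \right)}\right)^{2} = \left(145 - \left(9 - \left(-2\right)^{2}\right)\right)^{2} = \left(145 + \left(-9 + 4\right)\right)^{2} = \left(145 - 5\right)^{2} = 140^{2} = 19600$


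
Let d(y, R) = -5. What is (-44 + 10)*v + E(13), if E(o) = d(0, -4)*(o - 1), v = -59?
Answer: 1946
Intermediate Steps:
E(o) = 5 - 5*o (E(o) = -5*(o - 1) = -5*(-1 + o) = 5 - 5*o)
(-44 + 10)*v + E(13) = (-44 + 10)*(-59) + (5 - 5*13) = -34*(-59) + (5 - 65) = 2006 - 60 = 1946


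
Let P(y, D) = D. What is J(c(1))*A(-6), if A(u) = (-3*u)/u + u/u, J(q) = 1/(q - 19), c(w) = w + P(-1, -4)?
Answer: 1/11 ≈ 0.090909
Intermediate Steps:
c(w) = -4 + w (c(w) = w - 4 = -4 + w)
J(q) = 1/(-19 + q)
A(u) = -2 (A(u) = -3 + 1 = -2)
J(c(1))*A(-6) = -2/(-19 + (-4 + 1)) = -2/(-19 - 3) = -2/(-22) = -1/22*(-2) = 1/11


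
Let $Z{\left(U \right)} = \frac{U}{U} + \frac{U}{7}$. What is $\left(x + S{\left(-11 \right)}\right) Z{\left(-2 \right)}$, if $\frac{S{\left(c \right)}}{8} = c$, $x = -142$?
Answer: $- \frac{1150}{7} \approx -164.29$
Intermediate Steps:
$S{\left(c \right)} = 8 c$
$Z{\left(U \right)} = 1 + \frac{U}{7}$ ($Z{\left(U \right)} = 1 + U \frac{1}{7} = 1 + \frac{U}{7}$)
$\left(x + S{\left(-11 \right)}\right) Z{\left(-2 \right)} = \left(-142 + 8 \left(-11\right)\right) \left(1 + \frac{1}{7} \left(-2\right)\right) = \left(-142 - 88\right) \left(1 - \frac{2}{7}\right) = \left(-230\right) \frac{5}{7} = - \frac{1150}{7}$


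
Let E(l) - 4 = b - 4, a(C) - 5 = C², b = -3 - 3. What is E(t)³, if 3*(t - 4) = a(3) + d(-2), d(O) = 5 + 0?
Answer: -216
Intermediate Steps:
b = -6
a(C) = 5 + C²
d(O) = 5
t = 31/3 (t = 4 + ((5 + 3²) + 5)/3 = 4 + ((5 + 9) + 5)/3 = 4 + (14 + 5)/3 = 4 + (⅓)*19 = 4 + 19/3 = 31/3 ≈ 10.333)
E(l) = -6 (E(l) = 4 + (-6 - 4) = 4 - 10 = -6)
E(t)³ = (-6)³ = -216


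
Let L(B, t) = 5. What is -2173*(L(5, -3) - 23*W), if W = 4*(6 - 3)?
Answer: 588883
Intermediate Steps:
W = 12 (W = 4*3 = 12)
-2173*(L(5, -3) - 23*W) = -2173*(5 - 23*12) = -2173*(5 - 276) = -2173*(-271) = 588883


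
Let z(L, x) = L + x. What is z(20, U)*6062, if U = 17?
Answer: 224294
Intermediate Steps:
z(20, U)*6062 = (20 + 17)*6062 = 37*6062 = 224294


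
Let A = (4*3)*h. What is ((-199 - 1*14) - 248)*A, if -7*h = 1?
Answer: 5532/7 ≈ 790.29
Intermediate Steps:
h = -1/7 (h = -1/7*1 = -1/7 ≈ -0.14286)
A = -12/7 (A = (4*3)*(-1/7) = 12*(-1/7) = -12/7 ≈ -1.7143)
((-199 - 1*14) - 248)*A = ((-199 - 1*14) - 248)*(-12/7) = ((-199 - 14) - 248)*(-12/7) = (-213 - 248)*(-12/7) = -461*(-12/7) = 5532/7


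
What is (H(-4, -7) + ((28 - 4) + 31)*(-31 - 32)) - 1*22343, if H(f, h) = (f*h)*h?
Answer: -26004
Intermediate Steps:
H(f, h) = f*h²
(H(-4, -7) + ((28 - 4) + 31)*(-31 - 32)) - 1*22343 = (-4*(-7)² + ((28 - 4) + 31)*(-31 - 32)) - 1*22343 = (-4*49 + (24 + 31)*(-63)) - 22343 = (-196 + 55*(-63)) - 22343 = (-196 - 3465) - 22343 = -3661 - 22343 = -26004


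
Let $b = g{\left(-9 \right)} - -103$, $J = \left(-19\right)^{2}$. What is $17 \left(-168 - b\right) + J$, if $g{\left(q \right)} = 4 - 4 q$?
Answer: $-4926$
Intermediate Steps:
$J = 361$
$b = 143$ ($b = \left(4 - -36\right) - -103 = \left(4 + 36\right) + 103 = 40 + 103 = 143$)
$17 \left(-168 - b\right) + J = 17 \left(-168 - 143\right) + 361 = 17 \left(-311\right) + 361 = -5287 + 361 = -4926$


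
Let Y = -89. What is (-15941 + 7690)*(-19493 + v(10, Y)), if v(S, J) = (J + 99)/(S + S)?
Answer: 321665235/2 ≈ 1.6083e+8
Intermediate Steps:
v(S, J) = (99 + J)/(2*S) (v(S, J) = (99 + J)/((2*S)) = (99 + J)*(1/(2*S)) = (99 + J)/(2*S))
(-15941 + 7690)*(-19493 + v(10, Y)) = (-15941 + 7690)*(-19493 + (½)*(99 - 89)/10) = -8251*(-19493 + (½)*(⅒)*10) = -8251*(-19493 + ½) = -8251*(-38985/2) = 321665235/2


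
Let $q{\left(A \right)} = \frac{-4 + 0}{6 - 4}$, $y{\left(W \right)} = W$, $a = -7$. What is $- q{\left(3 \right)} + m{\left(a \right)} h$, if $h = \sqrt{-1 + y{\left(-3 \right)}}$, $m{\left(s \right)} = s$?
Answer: $2 - 14 i \approx 2.0 - 14.0 i$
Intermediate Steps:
$q{\left(A \right)} = -2$ ($q{\left(A \right)} = - \frac{4}{2} = \left(-4\right) \frac{1}{2} = -2$)
$h = 2 i$ ($h = \sqrt{-1 - 3} = \sqrt{-4} = 2 i \approx 2.0 i$)
$- q{\left(3 \right)} + m{\left(a \right)} h = \left(-1\right) \left(-2\right) - 7 \cdot 2 i = 2 - 14 i$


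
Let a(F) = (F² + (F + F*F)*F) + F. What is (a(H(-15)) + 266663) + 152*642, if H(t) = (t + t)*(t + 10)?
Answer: 3784397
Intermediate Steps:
H(t) = 2*t*(10 + t) (H(t) = (2*t)*(10 + t) = 2*t*(10 + t))
a(F) = F + F² + F*(F + F²) (a(F) = (F² + (F + F²)*F) + F = (F² + F*(F + F²)) + F = F + F² + F*(F + F²))
(a(H(-15)) + 266663) + 152*642 = ((2*(-15)*(10 - 15))*(1 + (2*(-15)*(10 - 15))² + 2*(2*(-15)*(10 - 15))) + 266663) + 152*642 = ((2*(-15)*(-5))*(1 + (2*(-15)*(-5))² + 2*(2*(-15)*(-5))) + 266663) + 97584 = (150*(1 + 150² + 2*150) + 266663) + 97584 = (150*(1 + 22500 + 300) + 266663) + 97584 = (150*22801 + 266663) + 97584 = (3420150 + 266663) + 97584 = 3686813 + 97584 = 3784397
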